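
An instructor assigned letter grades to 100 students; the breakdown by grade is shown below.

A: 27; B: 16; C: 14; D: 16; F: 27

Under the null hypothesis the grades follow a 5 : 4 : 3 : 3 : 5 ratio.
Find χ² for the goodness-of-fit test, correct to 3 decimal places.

Ratio total = 20. Expected counts: 100×5/20 = 25, 100×4/20 = 20, 100×3/20 = 15, 100×3/20 = 15, 100×5/20 = 25.
χ² = (27−25)²/25 + (16−20)²/20 + (14−15)²/15 + (16−15)²/15 + (27−25)²/25
   = 0.1600 + 0.8000 + 0.0667 + 0.0667 + 0.1600
Sum = 1.253

1.253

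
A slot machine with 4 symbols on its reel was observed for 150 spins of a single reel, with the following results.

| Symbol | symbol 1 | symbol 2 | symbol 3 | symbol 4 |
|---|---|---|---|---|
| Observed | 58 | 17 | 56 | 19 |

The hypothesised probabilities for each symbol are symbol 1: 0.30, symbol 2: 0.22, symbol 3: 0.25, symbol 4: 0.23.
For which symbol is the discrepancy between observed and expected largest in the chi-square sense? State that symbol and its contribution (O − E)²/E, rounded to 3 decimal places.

Expected counts E_i = n·p_i: 150×0.30 = 45, 150×0.22 = 33, 150×0.25 = 37.5, 150×0.23 = 34.5.
χ² = (58−45)²/45 + (17−33)²/33 + (56−37.5)²/37.5 + (19−34.5)²/34.5
   = 3.7556 + 7.7576 + 9.1267 + 6.9638
The largest term is for symbol 3: 9.127.

symbol 3, 9.127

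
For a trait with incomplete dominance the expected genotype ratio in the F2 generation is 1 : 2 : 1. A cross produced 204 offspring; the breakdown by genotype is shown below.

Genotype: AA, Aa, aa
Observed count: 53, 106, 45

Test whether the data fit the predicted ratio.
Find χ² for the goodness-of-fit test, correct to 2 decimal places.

Ratio total = 4. Expected counts: 204×1/4 = 51, 204×2/4 = 102, 204×1/4 = 51.
χ² = (53−51)²/51 + (106−102)²/102 + (45−51)²/51
   = 0.078 + 0.157 + 0.706
Sum = 0.94

0.94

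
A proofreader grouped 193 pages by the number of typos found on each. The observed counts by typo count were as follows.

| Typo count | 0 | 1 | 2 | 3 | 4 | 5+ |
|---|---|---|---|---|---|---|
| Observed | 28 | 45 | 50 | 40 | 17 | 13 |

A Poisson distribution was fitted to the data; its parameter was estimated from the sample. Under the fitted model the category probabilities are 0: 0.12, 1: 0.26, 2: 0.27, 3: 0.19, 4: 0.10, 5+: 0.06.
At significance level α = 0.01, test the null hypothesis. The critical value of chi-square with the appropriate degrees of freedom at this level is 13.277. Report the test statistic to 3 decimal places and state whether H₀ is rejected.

Expected counts E_i = n·p_i: 193×0.12 = 23.16, 193×0.26 = 50.18, 193×0.27 = 52.11, 193×0.19 = 36.67, 193×0.10 = 19.3, 193×0.06 = 11.58.
cat         O        E   (O−E)²/E
0          28    23.16     1.0115
1          45    50.18     0.5347
2          50    52.11     0.0854
3          40    36.67     0.3024
4          17     19.3     0.2741
5+         13    11.58     0.1741
Sum = 2.382
df = 4. Since 2.382 < 13.277, we do not reject H₀.

2.382; do not reject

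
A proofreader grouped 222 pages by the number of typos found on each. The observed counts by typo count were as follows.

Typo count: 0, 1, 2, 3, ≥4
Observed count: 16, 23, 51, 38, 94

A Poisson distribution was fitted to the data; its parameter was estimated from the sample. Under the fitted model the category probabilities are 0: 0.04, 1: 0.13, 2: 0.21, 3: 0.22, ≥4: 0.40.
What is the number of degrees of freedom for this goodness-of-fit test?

3

There are k = 5 categories and 1 parameter estimated from the data, so df = 5 − 1 − 1 = 3.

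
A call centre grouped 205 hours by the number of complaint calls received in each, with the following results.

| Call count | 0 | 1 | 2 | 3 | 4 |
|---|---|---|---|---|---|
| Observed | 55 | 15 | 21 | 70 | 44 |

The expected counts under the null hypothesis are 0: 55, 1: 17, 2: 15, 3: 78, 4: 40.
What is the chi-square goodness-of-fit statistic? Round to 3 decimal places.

0: (55 − 55)²/55 = 0/55 = 0.0000
1: (15 − 17)²/17 = 4/17 = 0.2353
2: (21 − 15)²/15 = 36/15 = 2.4000
3: (70 − 78)²/78 = 64/78 = 0.8205
4: (44 − 40)²/40 = 16/40 = 0.4000
Sum = 3.856

3.856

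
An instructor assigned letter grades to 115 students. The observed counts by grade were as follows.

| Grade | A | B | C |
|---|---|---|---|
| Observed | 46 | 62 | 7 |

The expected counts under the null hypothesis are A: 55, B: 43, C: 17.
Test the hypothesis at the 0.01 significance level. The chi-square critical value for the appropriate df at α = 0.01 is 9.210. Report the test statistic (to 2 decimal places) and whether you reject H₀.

cat         O        E   (O−E)²/E
A          46       55      1.473
B          62       43      8.395
C           7       17      5.882
Sum = 15.75
df = 2. Since 15.75 > 9.210, we reject H₀.

15.75; reject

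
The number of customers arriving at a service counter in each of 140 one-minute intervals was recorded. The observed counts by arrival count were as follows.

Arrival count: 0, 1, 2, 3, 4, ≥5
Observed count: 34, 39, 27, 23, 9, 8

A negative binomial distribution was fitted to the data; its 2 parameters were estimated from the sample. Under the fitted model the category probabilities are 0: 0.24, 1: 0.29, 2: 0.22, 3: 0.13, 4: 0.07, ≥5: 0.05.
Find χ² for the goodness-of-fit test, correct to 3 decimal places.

Expected counts E_i = n·p_i: 140×0.24 = 33.6, 140×0.29 = 40.6, 140×0.22 = 30.8, 140×0.13 = 18.2, 140×0.07 = 9.8, 140×0.05 = 7.
cat         O        E   (O−E)²/E
0          34     33.6     0.0048
1          39     40.6     0.0631
2          27     30.8     0.4688
3          23     18.2     1.2659
4           9      9.8     0.0653
≥5          8        7     0.1429
Sum = 2.011

2.011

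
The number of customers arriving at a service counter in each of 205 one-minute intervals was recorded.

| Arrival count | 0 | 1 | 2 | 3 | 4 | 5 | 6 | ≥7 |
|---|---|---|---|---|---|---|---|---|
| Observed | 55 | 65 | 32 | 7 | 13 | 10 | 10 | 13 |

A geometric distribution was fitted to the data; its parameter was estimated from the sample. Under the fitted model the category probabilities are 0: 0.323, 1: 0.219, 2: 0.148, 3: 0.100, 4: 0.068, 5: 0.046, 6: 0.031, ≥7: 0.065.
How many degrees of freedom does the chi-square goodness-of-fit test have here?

6

There are k = 8 categories and 1 parameter estimated from the data, so df = 8 − 1 − 1 = 6.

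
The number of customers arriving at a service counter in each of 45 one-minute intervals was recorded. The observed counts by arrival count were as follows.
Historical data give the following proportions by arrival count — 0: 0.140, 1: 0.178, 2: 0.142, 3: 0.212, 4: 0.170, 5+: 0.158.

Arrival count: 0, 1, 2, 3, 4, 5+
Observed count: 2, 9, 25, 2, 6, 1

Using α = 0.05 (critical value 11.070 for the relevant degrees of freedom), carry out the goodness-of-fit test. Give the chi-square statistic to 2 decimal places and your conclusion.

Expected counts E_i = n·p_i: 45×0.140 = 6.3, 45×0.178 = 8.01, 45×0.142 = 6.39, 45×0.212 = 9.54, 45×0.170 = 7.65, 45×0.158 = 7.11.
0: (2 − 6.3)²/6.3 = 18.49/6.3 = 2.935
1: (9 − 8.01)²/8.01 = 0.9801/8.01 = 0.122
2: (25 − 6.39)²/6.39 = 346.3321/6.39 = 54.199
3: (2 − 9.54)²/9.54 = 56.8516/9.54 = 5.959
4: (6 − 7.65)²/7.65 = 2.7225/7.65 = 0.356
5+: (1 − 7.11)²/7.11 = 37.3321/7.11 = 5.251
Sum = 68.82
df = 5. Since 68.82 > 11.070, we reject H₀.

68.82; reject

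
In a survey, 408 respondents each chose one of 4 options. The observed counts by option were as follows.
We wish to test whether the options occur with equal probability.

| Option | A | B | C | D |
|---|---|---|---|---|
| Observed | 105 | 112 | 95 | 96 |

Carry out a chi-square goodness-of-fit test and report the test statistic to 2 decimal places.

1.90

Expected count for each of the 4 categories: 408/4 = 102.
χ² = (105−102)²/102 + (112−102)²/102 + (95−102)²/102 + (96−102)²/102
   = 0.088 + 0.980 + 0.480 + 0.353
Sum = 1.90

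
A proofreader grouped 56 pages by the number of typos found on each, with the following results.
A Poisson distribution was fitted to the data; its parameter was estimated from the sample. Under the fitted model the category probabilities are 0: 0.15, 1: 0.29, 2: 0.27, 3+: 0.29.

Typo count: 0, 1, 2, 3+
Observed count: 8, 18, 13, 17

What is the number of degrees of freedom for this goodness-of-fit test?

There are k = 4 categories and 1 parameter estimated from the data, so df = 4 − 1 − 1 = 2.

2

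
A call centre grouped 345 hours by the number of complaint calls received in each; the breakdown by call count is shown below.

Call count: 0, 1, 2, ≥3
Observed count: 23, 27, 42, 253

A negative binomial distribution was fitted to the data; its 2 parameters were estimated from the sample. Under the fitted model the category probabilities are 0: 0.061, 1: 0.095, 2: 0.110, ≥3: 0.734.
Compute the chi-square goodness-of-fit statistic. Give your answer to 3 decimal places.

1.632

Expected counts E_i = n·p_i: 345×0.061 = 21.045, 345×0.095 = 32.775, 345×0.110 = 37.95, 345×0.734 = 253.23.
cat         O        E   (O−E)²/E
0          23   21.045     0.1816
1          27   32.775     1.0176
2          42    37.95     0.4322
≥3        253   253.23     0.0002
Sum = 1.632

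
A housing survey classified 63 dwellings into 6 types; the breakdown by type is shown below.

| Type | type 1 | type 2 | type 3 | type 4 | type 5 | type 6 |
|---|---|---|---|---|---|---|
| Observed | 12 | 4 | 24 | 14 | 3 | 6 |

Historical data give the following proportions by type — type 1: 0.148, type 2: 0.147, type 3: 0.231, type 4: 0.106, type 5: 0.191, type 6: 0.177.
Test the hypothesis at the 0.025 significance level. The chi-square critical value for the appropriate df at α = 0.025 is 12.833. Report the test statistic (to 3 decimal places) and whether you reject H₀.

27.078; reject

Expected counts E_i = n·p_i: 63×0.148 = 9.324, 63×0.147 = 9.261, 63×0.231 = 14.553, 63×0.106 = 6.678, 63×0.191 = 12.033, 63×0.177 = 11.151.
type 1: (12 − 9.324)²/9.324 = 7.160976/9.324 = 0.7680
type 2: (4 − 9.261)²/9.261 = 27.678121/9.261 = 2.9887
type 3: (24 − 14.553)²/14.553 = 89.245809/14.553 = 6.1325
type 4: (14 − 6.678)²/6.678 = 53.611684/6.678 = 8.0281
type 5: (3 − 12.033)²/12.033 = 81.595089/12.033 = 6.7809
type 6: (6 − 11.151)²/11.151 = 26.532801/11.151 = 2.3794
Sum = 27.078
df = 5. Since 27.078 > 12.833, we reject H₀.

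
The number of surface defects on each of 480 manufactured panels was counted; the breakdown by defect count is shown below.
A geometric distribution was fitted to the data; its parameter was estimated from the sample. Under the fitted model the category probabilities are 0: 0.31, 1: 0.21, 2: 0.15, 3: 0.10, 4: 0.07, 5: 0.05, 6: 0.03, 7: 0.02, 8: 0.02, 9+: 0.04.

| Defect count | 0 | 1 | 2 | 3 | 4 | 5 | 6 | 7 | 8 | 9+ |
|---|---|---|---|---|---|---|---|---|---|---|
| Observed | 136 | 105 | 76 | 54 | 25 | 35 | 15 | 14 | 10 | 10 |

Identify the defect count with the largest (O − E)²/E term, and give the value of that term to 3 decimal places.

5, 5.042

Expected counts E_i = n·p_i: 480×0.31 = 148.8, 480×0.21 = 100.8, 480×0.15 = 72, 480×0.10 = 48, 480×0.07 = 33.6, 480×0.05 = 24, 480×0.03 = 14.4, 480×0.02 = 9.6, 480×0.02 = 9.6, 480×0.04 = 19.2.
cat         O        E   (O−E)²/E
0         136    148.8     1.1011
1         105    100.8     0.1750
2          76       72     0.2222
3          54       48     0.7500
4          25     33.6     2.2012
5          35       24     5.0417
6          15     14.4     0.0250
7          14      9.6     2.0167
8          10      9.6     0.0167
9+         10     19.2     4.4083
The largest term is for 5: 5.042.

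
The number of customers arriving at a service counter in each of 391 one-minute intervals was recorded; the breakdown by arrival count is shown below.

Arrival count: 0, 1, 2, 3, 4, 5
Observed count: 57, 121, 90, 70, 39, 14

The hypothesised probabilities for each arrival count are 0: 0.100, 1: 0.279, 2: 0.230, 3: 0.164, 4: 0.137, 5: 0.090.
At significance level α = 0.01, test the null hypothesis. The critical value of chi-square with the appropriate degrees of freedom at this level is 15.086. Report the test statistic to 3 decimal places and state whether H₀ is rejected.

Expected counts E_i = n·p_i: 391×0.100 = 39.1, 391×0.279 = 109.089, 391×0.230 = 89.93, 391×0.164 = 64.124, 391×0.137 = 53.567, 391×0.090 = 35.19.
cat         O        E   (O−E)²/E
0          57     39.1     8.1946
1         121  109.089     1.3005
2          90    89.93     0.0001
3          70   64.124     0.5384
4          39   53.567     3.9613
5          14    35.19    12.7598
Sum = 26.755
df = 5. Since 26.755 > 15.086, we reject H₀.

26.755; reject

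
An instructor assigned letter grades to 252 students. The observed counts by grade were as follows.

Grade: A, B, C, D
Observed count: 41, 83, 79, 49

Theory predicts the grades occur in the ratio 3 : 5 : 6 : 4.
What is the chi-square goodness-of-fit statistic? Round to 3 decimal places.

3.611

Ratio total = 18. Expected counts: 252×3/18 = 42, 252×5/18 = 70, 252×6/18 = 84, 252×4/18 = 56.
A: (41 − 42)²/42 = 1/42 = 0.0238
B: (83 − 70)²/70 = 169/70 = 2.4143
C: (79 − 84)²/84 = 25/84 = 0.2976
D: (49 − 56)²/56 = 49/56 = 0.8750
Sum = 3.611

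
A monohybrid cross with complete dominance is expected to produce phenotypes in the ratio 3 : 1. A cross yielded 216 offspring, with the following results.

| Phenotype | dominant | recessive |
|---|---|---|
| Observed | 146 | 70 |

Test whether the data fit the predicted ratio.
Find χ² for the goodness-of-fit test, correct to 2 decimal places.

Ratio total = 4. Expected counts: 216×3/4 = 162, 216×1/4 = 54.
dominant: (146 − 162)²/162 = 256/162 = 1.580
recessive: (70 − 54)²/54 = 256/54 = 4.741
Sum = 6.32

6.32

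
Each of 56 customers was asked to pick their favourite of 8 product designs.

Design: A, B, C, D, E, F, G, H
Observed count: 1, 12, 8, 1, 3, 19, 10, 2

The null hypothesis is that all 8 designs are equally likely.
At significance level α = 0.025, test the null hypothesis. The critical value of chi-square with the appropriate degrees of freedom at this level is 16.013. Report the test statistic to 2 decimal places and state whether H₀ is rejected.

Expected count for each of the 8 categories: 56/8 = 7.
cat         O        E   (O−E)²/E
A           1        7      5.143
B          12        7      3.571
C           8        7      0.143
D           1        7      5.143
E           3        7      2.286
F          19        7     20.571
G          10        7      1.286
H           2        7      3.571
Sum = 41.71
df = 7. Since 41.71 > 16.013, we reject H₀.

41.71; reject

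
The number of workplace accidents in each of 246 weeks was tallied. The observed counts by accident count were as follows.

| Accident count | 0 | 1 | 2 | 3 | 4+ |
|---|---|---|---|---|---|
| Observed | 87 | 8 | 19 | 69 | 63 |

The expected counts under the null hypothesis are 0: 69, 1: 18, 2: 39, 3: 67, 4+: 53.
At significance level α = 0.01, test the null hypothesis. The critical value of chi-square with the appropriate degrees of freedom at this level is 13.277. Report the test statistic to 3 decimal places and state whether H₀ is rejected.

22.454; reject

cat         O        E   (O−E)²/E
0          87       69     4.6957
1           8       18     5.5556
2          19       39    10.2564
3          69       67     0.0597
4+         63       53     1.8868
Sum = 22.454
df = 4. Since 22.454 > 13.277, we reject H₀.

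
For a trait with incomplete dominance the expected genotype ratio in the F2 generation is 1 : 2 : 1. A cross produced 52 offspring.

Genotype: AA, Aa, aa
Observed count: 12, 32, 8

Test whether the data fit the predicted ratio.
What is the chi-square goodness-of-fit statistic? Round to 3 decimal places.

3.385

Ratio total = 4. Expected counts: 52×1/4 = 13, 52×2/4 = 26, 52×1/4 = 13.
χ² = (12−13)²/13 + (32−26)²/26 + (8−13)²/13
   = 0.0769 + 1.3846 + 1.9231
Sum = 3.385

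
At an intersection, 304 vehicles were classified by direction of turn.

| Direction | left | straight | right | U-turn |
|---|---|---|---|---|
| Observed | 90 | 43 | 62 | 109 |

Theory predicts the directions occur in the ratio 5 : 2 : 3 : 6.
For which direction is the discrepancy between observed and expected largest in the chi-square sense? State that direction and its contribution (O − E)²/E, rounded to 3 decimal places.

straight, 0.658

Ratio total = 16. Expected counts: 304×5/16 = 95, 304×2/16 = 38, 304×3/16 = 57, 304×6/16 = 114.
left: (90 − 95)²/95 = 25/95 = 0.2632
straight: (43 − 38)²/38 = 25/38 = 0.6579
right: (62 − 57)²/57 = 25/57 = 0.4386
U-turn: (109 − 114)²/114 = 25/114 = 0.2193
The largest term is for straight: 0.658.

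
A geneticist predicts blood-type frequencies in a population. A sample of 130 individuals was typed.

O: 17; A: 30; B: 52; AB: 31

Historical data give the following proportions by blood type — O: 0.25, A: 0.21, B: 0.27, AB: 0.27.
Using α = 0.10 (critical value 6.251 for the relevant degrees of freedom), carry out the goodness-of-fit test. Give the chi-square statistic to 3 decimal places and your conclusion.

16.275; reject

Expected counts E_i = n·p_i: 130×0.25 = 32.5, 130×0.21 = 27.3, 130×0.27 = 35.1, 130×0.27 = 35.1.
χ² = (17−32.5)²/32.5 + (30−27.3)²/27.3 + (52−35.1)²/35.1 + (31−35.1)²/35.1
   = 7.3923 + 0.2670 + 8.1370 + 0.4789
Sum = 16.275
df = 3. Since 16.275 > 6.251, we reject H₀.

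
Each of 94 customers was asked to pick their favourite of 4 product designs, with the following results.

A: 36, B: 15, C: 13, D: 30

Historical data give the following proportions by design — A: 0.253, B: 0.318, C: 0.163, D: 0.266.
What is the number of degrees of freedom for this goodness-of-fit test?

3

There are k = 4 categories and no parameters were estimated from the data, so df = 4 − 1 = 3.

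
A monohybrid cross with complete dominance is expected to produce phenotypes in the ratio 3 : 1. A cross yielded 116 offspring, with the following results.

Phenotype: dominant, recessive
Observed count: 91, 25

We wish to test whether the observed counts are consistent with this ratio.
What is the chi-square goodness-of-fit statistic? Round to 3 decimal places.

Ratio total = 4. Expected counts: 116×3/4 = 87, 116×1/4 = 29.
χ² = (91−87)²/87 + (25−29)²/29
   = 0.1839 + 0.5517
Sum = 0.736

0.736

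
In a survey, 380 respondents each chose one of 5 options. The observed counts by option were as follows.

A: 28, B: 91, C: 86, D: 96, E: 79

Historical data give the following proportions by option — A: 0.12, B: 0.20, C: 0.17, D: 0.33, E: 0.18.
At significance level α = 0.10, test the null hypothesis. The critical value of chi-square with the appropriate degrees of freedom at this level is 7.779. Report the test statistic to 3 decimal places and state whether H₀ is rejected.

25.378; reject

Expected counts E_i = n·p_i: 380×0.12 = 45.6, 380×0.20 = 76, 380×0.17 = 64.6, 380×0.33 = 125.4, 380×0.18 = 68.4.
χ² = (28−45.6)²/45.6 + (91−76)²/76 + (86−64.6)²/64.6 + (96−125.4)²/125.4 + (79−68.4)²/68.4
   = 6.7930 + 2.9605 + 7.0892 + 6.8928 + 1.6427
Sum = 25.378
df = 4. Since 25.378 > 7.779, we reject H₀.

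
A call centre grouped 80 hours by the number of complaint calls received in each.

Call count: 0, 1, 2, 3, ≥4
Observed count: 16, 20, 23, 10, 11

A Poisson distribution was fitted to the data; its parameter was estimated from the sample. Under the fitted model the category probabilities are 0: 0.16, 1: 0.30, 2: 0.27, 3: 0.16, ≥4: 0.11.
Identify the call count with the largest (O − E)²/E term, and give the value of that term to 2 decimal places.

0, 0.80

Expected counts E_i = n·p_i: 80×0.16 = 12.8, 80×0.30 = 24, 80×0.27 = 21.6, 80×0.16 = 12.8, 80×0.11 = 8.8.
cat         O        E   (O−E)²/E
0          16     12.8      0.800
1          20       24      0.667
2          23     21.6      0.091
3          10     12.8      0.613
≥4         11      8.8      0.550
The largest term is for 0: 0.80.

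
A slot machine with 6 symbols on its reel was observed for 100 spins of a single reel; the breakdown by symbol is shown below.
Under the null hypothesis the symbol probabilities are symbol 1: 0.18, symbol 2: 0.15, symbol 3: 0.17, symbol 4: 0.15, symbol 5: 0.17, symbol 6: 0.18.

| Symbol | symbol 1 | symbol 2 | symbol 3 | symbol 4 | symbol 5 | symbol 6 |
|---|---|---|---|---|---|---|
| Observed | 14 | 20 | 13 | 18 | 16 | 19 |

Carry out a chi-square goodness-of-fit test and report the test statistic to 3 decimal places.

4.211

Expected counts E_i = n·p_i: 100×0.18 = 18, 100×0.15 = 15, 100×0.17 = 17, 100×0.15 = 15, 100×0.17 = 17, 100×0.18 = 18.
χ² = (14−18)²/18 + (20−15)²/15 + (13−17)²/17 + (18−15)²/15 + (16−17)²/17 + (19−18)²/18
   = 0.8889 + 1.6667 + 0.9412 + 0.6000 + 0.0588 + 0.0556
Sum = 4.211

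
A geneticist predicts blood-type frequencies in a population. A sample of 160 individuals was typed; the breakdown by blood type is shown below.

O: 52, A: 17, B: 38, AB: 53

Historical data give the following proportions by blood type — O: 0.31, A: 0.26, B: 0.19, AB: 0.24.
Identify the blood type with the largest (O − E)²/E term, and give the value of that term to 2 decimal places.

Expected counts E_i = n·p_i: 160×0.31 = 49.6, 160×0.26 = 41.6, 160×0.19 = 30.4, 160×0.24 = 38.4.
cat         O        E   (O−E)²/E
O          52     49.6      0.116
A          17     41.6     14.547
B          38     30.4      1.900
AB         53     38.4      5.551
The largest term is for A: 14.55.

A, 14.55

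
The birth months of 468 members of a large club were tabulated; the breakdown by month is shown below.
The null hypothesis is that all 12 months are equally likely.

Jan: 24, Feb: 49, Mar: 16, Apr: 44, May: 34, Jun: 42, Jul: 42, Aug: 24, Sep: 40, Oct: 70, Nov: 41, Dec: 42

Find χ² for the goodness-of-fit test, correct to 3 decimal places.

Under H₀ each category has probability 1/12, so each expected count is 468/12 = 39.
Jan: (24 − 39)²/39 = 225/39 = 5.7692
Feb: (49 − 39)²/39 = 100/39 = 2.5641
Mar: (16 − 39)²/39 = 529/39 = 13.5641
Apr: (44 − 39)²/39 = 25/39 = 0.6410
May: (34 − 39)²/39 = 25/39 = 0.6410
Jun: (42 − 39)²/39 = 9/39 = 0.2308
Jul: (42 − 39)²/39 = 9/39 = 0.2308
Aug: (24 − 39)²/39 = 225/39 = 5.7692
Sep: (40 − 39)²/39 = 1/39 = 0.0256
Oct: (70 − 39)²/39 = 961/39 = 24.6410
Nov: (41 − 39)²/39 = 4/39 = 0.1026
Dec: (42 − 39)²/39 = 9/39 = 0.2308
Sum = 54.410

54.410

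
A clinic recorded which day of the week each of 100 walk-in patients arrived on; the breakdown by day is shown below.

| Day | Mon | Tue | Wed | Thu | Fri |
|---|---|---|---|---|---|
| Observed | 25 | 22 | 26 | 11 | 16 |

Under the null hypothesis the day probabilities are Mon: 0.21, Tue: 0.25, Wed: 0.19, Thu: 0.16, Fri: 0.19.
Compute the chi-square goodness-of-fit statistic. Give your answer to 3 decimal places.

5.737

Expected counts E_i = n·p_i: 100×0.21 = 21, 100×0.25 = 25, 100×0.19 = 19, 100×0.16 = 16, 100×0.19 = 19.
χ² = (25−21)²/21 + (22−25)²/25 + (26−19)²/19 + (11−16)²/16 + (16−19)²/19
   = 0.7619 + 0.3600 + 2.5789 + 1.5625 + 0.4737
Sum = 5.737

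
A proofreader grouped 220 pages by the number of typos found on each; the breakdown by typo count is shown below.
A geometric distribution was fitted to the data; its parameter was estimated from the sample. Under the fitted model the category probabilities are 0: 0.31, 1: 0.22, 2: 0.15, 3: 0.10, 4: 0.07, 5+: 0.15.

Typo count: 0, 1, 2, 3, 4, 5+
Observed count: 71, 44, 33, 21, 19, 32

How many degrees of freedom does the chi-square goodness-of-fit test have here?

4

There are k = 6 categories and 1 parameter estimated from the data, so df = 6 − 1 − 1 = 4.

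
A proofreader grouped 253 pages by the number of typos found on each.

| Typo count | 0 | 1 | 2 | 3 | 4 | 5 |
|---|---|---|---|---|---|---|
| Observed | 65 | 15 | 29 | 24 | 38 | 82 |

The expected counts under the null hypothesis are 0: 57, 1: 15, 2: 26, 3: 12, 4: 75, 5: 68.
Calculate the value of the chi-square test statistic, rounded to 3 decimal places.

cat         O        E   (O−E)²/E
0          65       57     1.1228
1          15       15     0.0000
2          29       26     0.3462
3          24       12    12.0000
4          38       75    18.2533
5          82       68     2.8824
Sum = 34.605

34.605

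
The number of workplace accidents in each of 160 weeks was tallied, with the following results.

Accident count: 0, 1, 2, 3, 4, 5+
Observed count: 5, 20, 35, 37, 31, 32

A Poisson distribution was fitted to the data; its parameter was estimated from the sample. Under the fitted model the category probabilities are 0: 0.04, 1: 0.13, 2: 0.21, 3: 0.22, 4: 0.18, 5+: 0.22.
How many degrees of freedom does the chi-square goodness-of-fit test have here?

There are k = 6 categories and 1 parameter estimated from the data, so df = 6 − 1 − 1 = 4.

4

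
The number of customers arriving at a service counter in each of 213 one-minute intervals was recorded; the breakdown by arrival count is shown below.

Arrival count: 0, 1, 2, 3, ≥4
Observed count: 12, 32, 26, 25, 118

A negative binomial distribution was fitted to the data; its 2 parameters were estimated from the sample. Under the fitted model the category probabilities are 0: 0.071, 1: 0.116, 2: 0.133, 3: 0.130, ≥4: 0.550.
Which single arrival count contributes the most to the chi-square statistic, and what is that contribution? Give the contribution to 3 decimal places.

1, 2.152

Expected counts E_i = n·p_i: 213×0.071 = 15.123, 213×0.116 = 24.708, 213×0.133 = 28.329, 213×0.130 = 27.69, 213×0.550 = 117.15.
0: (12 − 15.123)²/15.123 = 9.753129/15.123 = 0.6449
1: (32 − 24.708)²/24.708 = 53.173264/24.708 = 2.1521
2: (26 − 28.329)²/28.329 = 5.424241/28.329 = 0.1915
3: (25 − 27.69)²/27.69 = 7.2361/27.69 = 0.2613
≥4: (118 − 117.15)²/117.15 = 0.7225/117.15 = 0.0062
The largest term is for 1: 2.152.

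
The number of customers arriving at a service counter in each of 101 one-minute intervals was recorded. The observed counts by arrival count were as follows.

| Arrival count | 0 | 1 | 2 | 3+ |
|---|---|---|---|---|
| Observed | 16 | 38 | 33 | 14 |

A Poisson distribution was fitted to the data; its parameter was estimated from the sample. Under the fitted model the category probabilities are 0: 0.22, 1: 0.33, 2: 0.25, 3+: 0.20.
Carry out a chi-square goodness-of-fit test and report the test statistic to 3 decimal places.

6.677

Expected counts E_i = n·p_i: 101×0.22 = 22.22, 101×0.33 = 33.33, 101×0.25 = 25.25, 101×0.20 = 20.2.
cat         O        E   (O−E)²/E
0          16    22.22     1.7412
1          38    33.33     0.6543
2          33    25.25     2.3787
3+         14     20.2     1.9030
Sum = 6.677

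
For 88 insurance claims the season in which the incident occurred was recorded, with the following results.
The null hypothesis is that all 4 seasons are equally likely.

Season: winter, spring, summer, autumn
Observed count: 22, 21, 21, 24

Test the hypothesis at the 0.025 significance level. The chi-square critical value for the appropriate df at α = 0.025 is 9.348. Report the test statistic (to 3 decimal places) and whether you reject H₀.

Expected count for each of the 4 categories: 88/4 = 22.
winter: (22 − 22)²/22 = 0/22 = 0.0000
spring: (21 − 22)²/22 = 1/22 = 0.0455
summer: (21 − 22)²/22 = 1/22 = 0.0455
autumn: (24 − 22)²/22 = 4/22 = 0.1818
Sum = 0.273
df = 3. Since 0.273 < 9.348, we do not reject H₀.

0.273; do not reject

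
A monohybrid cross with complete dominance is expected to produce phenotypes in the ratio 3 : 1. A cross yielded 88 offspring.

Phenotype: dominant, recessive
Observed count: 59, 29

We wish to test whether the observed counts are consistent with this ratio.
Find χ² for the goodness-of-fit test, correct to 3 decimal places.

Ratio total = 4. Expected counts: 88×3/4 = 66, 88×1/4 = 22.
χ² = (59−66)²/66 + (29−22)²/22
   = 0.7424 + 2.2273
Sum = 2.970

2.970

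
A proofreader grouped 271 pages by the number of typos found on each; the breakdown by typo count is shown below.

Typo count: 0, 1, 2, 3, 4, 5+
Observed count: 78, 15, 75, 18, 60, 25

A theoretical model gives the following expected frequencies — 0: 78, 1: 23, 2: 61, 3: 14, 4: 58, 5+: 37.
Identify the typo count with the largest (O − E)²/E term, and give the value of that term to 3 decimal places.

5+, 3.892

0: (78 − 78)²/78 = 0/78 = 0.0000
1: (15 − 23)²/23 = 64/23 = 2.7826
2: (75 − 61)²/61 = 196/61 = 3.2131
3: (18 − 14)²/14 = 16/14 = 1.1429
4: (60 − 58)²/58 = 4/58 = 0.0690
5+: (25 − 37)²/37 = 144/37 = 3.8919
The largest term is for 5+: 3.892.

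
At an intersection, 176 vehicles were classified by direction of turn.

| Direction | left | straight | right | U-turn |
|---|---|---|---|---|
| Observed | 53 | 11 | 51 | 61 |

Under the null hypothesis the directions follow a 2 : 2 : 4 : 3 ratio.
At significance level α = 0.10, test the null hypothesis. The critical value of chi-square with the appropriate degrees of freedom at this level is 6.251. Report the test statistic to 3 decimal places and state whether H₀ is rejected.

Ratio total = 11. Expected counts: 176×2/11 = 32, 176×2/11 = 32, 176×4/11 = 64, 176×3/11 = 48.
cat           O        E   (O−E)²/E
left         53       32    13.7813
straight     11       32    13.7813
right        51       64     2.6406
U-turn       61       48     3.5208
Sum = 33.724
df = 3. Since 33.724 > 6.251, we reject H₀.

33.724; reject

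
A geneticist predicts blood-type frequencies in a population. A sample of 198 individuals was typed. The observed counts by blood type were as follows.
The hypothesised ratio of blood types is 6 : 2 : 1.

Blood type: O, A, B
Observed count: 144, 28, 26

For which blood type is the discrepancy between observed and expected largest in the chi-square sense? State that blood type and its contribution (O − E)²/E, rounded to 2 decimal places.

Ratio total = 9. Expected counts: 198×6/9 = 132, 198×2/9 = 44, 198×1/9 = 22.
χ² = (144−132)²/132 + (28−44)²/44 + (26−22)²/22
   = 1.091 + 5.818 + 0.727
The largest term is for A: 5.82.

A, 5.82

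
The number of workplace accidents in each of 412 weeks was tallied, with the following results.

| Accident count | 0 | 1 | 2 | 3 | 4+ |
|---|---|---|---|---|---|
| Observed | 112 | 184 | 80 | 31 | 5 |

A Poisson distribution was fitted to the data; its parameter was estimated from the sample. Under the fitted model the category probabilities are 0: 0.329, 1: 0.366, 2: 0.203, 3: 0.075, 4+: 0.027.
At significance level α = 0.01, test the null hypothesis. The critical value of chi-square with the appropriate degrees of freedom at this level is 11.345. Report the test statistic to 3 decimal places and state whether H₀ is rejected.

14.934; reject

Expected counts E_i = n·p_i: 412×0.329 = 135.548, 412×0.366 = 150.792, 412×0.203 = 83.636, 412×0.075 = 30.9, 412×0.027 = 11.124.
χ² = (112−135.548)²/135.548 + (184−150.792)²/150.792 + (80−83.636)²/83.636 + (31−30.9)²/30.9 + (5−11.124)²/11.124
   = 4.0909 + 7.3132 + 0.1581 + 0.0003 + 3.3714
Sum = 14.934
df = 3. Since 14.934 > 11.345, we reject H₀.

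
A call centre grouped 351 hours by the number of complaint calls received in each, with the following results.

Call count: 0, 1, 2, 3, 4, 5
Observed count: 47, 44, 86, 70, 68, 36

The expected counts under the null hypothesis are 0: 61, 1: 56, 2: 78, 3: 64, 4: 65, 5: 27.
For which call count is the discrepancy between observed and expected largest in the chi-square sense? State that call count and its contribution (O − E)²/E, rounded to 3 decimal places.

0, 3.213

χ² = (47−61)²/61 + (44−56)²/56 + (86−78)²/78 + (70−64)²/64 + (68−65)²/65 + (36−27)²/27
   = 3.2131 + 2.5714 + 0.8205 + 0.5625 + 0.1385 + 3.0000
The largest term is for 0: 3.213.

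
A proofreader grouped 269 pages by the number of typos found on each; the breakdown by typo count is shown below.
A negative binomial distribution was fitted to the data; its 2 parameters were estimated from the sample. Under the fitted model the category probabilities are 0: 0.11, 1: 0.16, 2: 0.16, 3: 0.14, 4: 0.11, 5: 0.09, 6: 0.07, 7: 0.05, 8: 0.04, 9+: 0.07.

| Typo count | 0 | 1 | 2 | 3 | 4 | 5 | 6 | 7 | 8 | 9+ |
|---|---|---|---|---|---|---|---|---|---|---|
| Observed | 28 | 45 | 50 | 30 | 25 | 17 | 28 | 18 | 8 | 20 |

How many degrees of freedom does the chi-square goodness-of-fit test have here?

There are k = 10 categories and 2 parameters estimated from the data, so df = 10 − 1 − 2 = 7.

7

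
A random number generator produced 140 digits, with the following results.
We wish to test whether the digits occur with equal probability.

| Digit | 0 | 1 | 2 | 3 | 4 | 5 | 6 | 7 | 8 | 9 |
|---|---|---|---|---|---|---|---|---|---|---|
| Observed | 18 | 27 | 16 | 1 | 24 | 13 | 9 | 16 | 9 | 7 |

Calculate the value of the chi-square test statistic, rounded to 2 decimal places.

40.14

Expected count for each of the 10 categories: 140/10 = 14.
cat         O        E   (O−E)²/E
0          18       14      1.143
1          27       14     12.071
2          16       14      0.286
3           1       14     12.071
4          24       14      7.143
5          13       14      0.071
6           9       14      1.786
7          16       14      0.286
8           9       14      1.786
9           7       14      3.500
Sum = 40.14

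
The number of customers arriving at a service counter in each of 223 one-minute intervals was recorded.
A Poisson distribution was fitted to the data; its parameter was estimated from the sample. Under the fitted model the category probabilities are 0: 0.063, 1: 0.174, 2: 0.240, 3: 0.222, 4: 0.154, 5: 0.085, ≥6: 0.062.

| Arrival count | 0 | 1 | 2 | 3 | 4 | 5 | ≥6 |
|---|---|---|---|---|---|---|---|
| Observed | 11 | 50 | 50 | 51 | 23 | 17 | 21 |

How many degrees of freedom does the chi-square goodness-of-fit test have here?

There are k = 7 categories and 1 parameter estimated from the data, so df = 7 − 1 − 1 = 5.

5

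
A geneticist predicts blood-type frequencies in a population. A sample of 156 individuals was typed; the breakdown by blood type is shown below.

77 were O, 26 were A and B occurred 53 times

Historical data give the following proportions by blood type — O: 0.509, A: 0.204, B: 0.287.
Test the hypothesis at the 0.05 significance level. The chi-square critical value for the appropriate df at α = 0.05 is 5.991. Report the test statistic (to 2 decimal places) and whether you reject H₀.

2.65; do not reject

Expected counts E_i = n·p_i: 156×0.509 = 79.404, 156×0.204 = 31.824, 156×0.287 = 44.772.
cat         O        E   (O−E)²/E
O          77   79.404      0.073
A          26   31.824      1.066
B          53   44.772      1.512
Sum = 2.65
df = 2. Since 2.65 < 5.991, we do not reject H₀.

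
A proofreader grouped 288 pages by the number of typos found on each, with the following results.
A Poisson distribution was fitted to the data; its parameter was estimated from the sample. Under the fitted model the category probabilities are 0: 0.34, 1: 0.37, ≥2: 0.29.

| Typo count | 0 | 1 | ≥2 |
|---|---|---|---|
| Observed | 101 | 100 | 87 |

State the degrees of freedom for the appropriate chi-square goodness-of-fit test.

There are k = 3 categories and 1 parameter estimated from the data, so df = 3 − 1 − 1 = 1.

1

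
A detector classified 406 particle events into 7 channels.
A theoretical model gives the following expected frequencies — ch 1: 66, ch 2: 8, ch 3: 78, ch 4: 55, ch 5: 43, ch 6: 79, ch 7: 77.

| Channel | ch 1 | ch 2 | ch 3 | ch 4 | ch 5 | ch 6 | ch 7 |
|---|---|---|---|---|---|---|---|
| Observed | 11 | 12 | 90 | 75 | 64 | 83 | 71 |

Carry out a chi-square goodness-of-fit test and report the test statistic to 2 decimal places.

χ² = (11−66)²/66 + (12−8)²/8 + (90−78)²/78 + (75−55)²/55 + (64−43)²/43 + (83−79)²/79 + (71−77)²/77
   = 45.833 + 2.000 + 1.846 + 7.273 + 10.256 + 0.203 + 0.468
Sum = 67.88

67.88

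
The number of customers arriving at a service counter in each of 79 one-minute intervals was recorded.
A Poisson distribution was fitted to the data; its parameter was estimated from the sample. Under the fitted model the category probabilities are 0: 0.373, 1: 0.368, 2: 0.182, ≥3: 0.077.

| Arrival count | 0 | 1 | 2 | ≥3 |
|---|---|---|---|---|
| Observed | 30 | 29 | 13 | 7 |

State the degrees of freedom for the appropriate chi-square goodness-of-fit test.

2

There are k = 4 categories and 1 parameter estimated from the data, so df = 4 − 1 − 1 = 2.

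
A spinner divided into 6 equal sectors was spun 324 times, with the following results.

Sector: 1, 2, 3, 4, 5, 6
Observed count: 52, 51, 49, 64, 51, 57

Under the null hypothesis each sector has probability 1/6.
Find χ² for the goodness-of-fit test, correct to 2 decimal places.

2.89

Expected count for each of the 6 categories: 324/6 = 54.
χ² = (52−54)²/54 + (51−54)²/54 + (49−54)²/54 + (64−54)²/54 + (51−54)²/54 + (57−54)²/54
   = 0.074 + 0.167 + 0.463 + 1.852 + 0.167 + 0.167
Sum = 2.89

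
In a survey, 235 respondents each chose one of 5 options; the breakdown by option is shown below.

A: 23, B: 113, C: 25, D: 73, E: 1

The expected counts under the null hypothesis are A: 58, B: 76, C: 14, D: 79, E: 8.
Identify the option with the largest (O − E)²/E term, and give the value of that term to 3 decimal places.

cat         O        E   (O−E)²/E
A          23       58    21.1207
B         113       76    18.0132
C          25       14     8.6429
D          73       79     0.4557
E           1        8     6.1250
The largest term is for A: 21.121.

A, 21.121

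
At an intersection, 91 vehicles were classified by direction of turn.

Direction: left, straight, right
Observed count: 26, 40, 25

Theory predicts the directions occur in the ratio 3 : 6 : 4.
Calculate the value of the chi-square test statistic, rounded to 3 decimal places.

Ratio total = 13. Expected counts: 91×3/13 = 21, 91×6/13 = 42, 91×4/13 = 28.
cat           O        E   (O−E)²/E
left         26       21     1.1905
straight     40       42     0.0952
right        25       28     0.3214
Sum = 1.607

1.607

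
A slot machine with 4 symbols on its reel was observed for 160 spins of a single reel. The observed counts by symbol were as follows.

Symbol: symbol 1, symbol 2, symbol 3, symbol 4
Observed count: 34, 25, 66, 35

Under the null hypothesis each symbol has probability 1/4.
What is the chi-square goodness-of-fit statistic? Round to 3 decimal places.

Under H₀ each category has probability 1/4, so each expected count is 160/4 = 40.
cat           O        E   (O−E)²/E
symbol 1     34       40     0.9000
symbol 2     25       40     5.6250
symbol 3     66       40    16.9000
symbol 4     35       40     0.6250
Sum = 24.050

24.050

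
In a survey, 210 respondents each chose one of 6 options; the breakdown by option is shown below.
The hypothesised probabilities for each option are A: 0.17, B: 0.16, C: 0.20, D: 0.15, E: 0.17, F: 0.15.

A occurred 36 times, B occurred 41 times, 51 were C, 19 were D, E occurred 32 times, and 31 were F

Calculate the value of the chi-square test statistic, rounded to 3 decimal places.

Expected counts E_i = n·p_i: 210×0.17 = 35.7, 210×0.16 = 33.6, 210×0.20 = 42, 210×0.15 = 31.5, 210×0.17 = 35.7, 210×0.15 = 31.5.
χ² = (36−35.7)²/35.7 + (41−33.6)²/33.6 + (51−42)²/42 + (19−31.5)²/31.5 + (32−35.7)²/35.7 + (31−31.5)²/31.5
   = 0.0025 + 1.6298 + 1.9286 + 4.9603 + 0.3835 + 0.0079
Sum = 8.913

8.913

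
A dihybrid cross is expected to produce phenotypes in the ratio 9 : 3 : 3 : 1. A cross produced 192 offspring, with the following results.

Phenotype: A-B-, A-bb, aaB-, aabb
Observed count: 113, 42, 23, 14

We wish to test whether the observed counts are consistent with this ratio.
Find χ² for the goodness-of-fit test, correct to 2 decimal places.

6.26

Ratio total = 16. Expected counts: 192×9/16 = 108, 192×3/16 = 36, 192×3/16 = 36, 192×1/16 = 12.
χ² = (113−108)²/108 + (42−36)²/36 + (23−36)²/36 + (14−12)²/12
   = 0.231 + 1.000 + 4.694 + 0.333
Sum = 6.26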